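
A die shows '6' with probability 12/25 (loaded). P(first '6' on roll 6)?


Geometric: P(X=6) = (1-p)^(k-1)×p = (13/25)^5×12/25 = 4455516/244140625

P(X=6) = 4455516/244140625 ≈ 1.82%


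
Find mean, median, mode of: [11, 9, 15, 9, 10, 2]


Sorted: [2, 9, 9, 10, 11, 15]
Mean = 56/6 = 28/3
Median = 19/2
Freq: {11: 1, 9: 2, 15: 1, 10: 1, 2: 1}
Mode: [9]

Mean=28/3, Median=19/2, Mode=9


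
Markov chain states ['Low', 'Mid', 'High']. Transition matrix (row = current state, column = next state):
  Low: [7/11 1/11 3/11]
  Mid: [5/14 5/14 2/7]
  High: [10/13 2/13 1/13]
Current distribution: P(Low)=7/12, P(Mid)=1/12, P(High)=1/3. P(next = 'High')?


P(next=High) = Σᵢ P(now=i)×P(i→High)
= 7/12×3/11 + 1/12×2/7 + 1/3×1/13
= 7/44 + 1/42 + 1/39 = 835/4004

P = 835/4004 ≈ 0.2085


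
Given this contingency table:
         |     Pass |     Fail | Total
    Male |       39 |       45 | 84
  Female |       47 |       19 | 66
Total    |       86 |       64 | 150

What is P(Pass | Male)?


P(Pass | Male) = 39/(39+45) = 39/84 = 13/28

P(Pass|Male) = 13/28 ≈ 46.43%


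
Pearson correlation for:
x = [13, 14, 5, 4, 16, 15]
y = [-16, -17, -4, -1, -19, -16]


n=6, Σx=67, Σy=-73, Σxy=-1014, Σx²=887, Σy²=1179
r = (6×(-1014) - 67×(-73))/√((6×887 - 67²)(6×1179 - (-73)²))
= -1193/√(833×1745) = -1193/√1453585 ≈ -1193/1205.6471 ≈ -0.9895

r ≈ -0.9895


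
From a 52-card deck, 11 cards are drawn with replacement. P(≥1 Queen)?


P(not a Queen) = 48/52 = 12/13
P(none in 11 draws) = (12/13)^11 = 743008370688/1792160394037
P(≥1 Queen) = 1 - 743008370688/1792160394037 = 1049152023349/1792160394037

P = 1049152023349/1792160394037 ≈ 58.54%


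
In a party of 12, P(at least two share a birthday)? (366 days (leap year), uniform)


P(all different) = Π(366-i)/366 for i=0..11
= 0.833396
P(match) = 1 - 0.833396 = 0.166604

P ≈ 0.1666 ≈ 16.66%


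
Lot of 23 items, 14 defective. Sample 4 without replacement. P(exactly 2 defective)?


Hypergeometric: C(14,2)×C(9,2)/C(23,4)
= 91×36/8855 = 468/1265

P(X=2) = 468/1265 ≈ 37.00%


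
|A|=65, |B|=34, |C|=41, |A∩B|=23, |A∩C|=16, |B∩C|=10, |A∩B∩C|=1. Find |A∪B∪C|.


|A∪B∪C| = 65+34+41-23-16-10+1 = 92

|A∪B∪C| = 92


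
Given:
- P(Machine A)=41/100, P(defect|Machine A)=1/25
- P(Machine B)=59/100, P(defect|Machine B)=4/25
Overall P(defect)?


P(B) = Σ P(B|Aᵢ)×P(Aᵢ)
  1/25×41/100 = 41/2500
  4/25×59/100 = 59/625
Sum = 277/2500

P(defect) = 277/2500 ≈ 11.08%


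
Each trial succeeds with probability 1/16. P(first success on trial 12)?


Geometric: P(X=12) = (1-p)^(k-1)×p = (15/16)^11×1/16 = 8649755859375/281474976710656

P(X=12) = 8649755859375/281474976710656 ≈ 3.07%


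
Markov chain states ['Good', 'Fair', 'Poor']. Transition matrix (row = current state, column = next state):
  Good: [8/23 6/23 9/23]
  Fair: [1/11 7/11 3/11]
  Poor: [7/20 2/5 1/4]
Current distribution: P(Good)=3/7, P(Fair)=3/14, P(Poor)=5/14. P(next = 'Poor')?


P(next=Poor) = Σᵢ P(now=i)×P(i→Poor)
= 3/7×9/23 + 3/14×3/11 + 5/14×1/4
= 27/161 + 9/154 + 5/56 = 4469/14168

P = 4469/14168 ≈ 0.3154


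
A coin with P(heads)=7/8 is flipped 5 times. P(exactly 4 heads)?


Binomial: P(X=4) = C(5,4)×p^4×(1-p)^1
= 5 × 2401/4096 × 1/8 = 12005/32768

P(X=4) = 12005/32768 ≈ 36.64%


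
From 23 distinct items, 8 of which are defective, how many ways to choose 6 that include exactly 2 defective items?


Choose 2 of the 8 defective items and 4 of the other 15 items:
C(8,2)×C(15,4) = 28×1365 = 38220

38220


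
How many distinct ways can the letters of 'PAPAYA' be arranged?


Letters: 6, freq: {'P': 2, 'A': 3, 'Y': 1}
6!/(2!×3!×1!) = 720/12 = 60

60


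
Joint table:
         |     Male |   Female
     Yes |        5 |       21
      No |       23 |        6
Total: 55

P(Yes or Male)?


P(Yes∨Male) = P(Yes) + P(Male) - P(Yes∧Male)
= (26 + 28 - 5)/55 = 49/55

P = 49/55 ≈ 89.09%


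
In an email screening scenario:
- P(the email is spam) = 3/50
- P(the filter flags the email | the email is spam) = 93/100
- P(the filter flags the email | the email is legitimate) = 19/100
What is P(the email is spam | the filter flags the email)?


Using Bayes' theorem:
P(A|B) = P(B|A)·P(A) / P(B)

P(the filter flags the email) = 93/100 × 3/50 + 19/100 × 47/50
= 279/5000 + 893/5000 = 293/1250

P(the email is spam|the filter flags the email) = (279/5000) / (293/1250) = 279/1172

P(the email is spam|the filter flags the email) = 279/1172 ≈ 23.81%


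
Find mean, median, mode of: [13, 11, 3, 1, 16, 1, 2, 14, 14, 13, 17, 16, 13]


Sorted: [1, 1, 2, 3, 11, 13, 13, 13, 14, 14, 16, 16, 17]
Mean = 134/13
Median = 13
Freq: {13: 3, 11: 1, 3: 1, 1: 2, 16: 2, 2: 1, 14: 2, 17: 1}
Mode: [13]

Mean=134/13, Median=13, Mode=13


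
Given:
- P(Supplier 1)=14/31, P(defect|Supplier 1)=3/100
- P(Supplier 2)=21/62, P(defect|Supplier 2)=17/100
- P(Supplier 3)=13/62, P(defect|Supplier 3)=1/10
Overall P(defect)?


P(B) = Σ P(B|Aᵢ)×P(Aᵢ)
  3/100×14/31 = 21/1550
  17/100×21/62 = 357/6200
  1/10×13/62 = 13/620
Sum = 571/6200

P(defect) = 571/6200 ≈ 9.21%


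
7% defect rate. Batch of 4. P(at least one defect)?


P(all good) = (93/100)^4 = 74805201/100000000
P(≥1 defect) = 25194799/100000000

P = 25194799/100000000 ≈ 25.19%


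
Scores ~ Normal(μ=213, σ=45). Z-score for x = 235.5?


z = (x - μ)/σ = (235.5 - 213)/45 = 0.5

z = 0.5


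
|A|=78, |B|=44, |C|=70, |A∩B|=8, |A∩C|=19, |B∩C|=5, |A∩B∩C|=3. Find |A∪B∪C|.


|A∪B∪C| = 78+44+70-8-19-5+3 = 163

|A∪B∪C| = 163


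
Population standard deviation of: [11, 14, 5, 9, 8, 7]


Mean = 54/6 = 9
  (11-9)²=4
  (14-9)²=25
  (5-9)²=16
  (9-9)²=0
  (8-9)²=1
  (7-9)²=4
Σ(x-μ)² = 50
σ² = 50/6 = 25/3

σ = √(25/3) ≈ 2.8868


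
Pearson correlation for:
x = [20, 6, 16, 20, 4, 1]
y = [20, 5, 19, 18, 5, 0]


n=6, Σx=67, Σy=67, Σxy=1114, Σx²=1109, Σy²=1135
r = (6×1114 - 67×67)/√((6×1109 - 67²)(6×1135 - 67²))
= 2195/√(2165×2321) = 2195/√5024965 ≈ 2195/2241.6434 ≈ 0.9792

r ≈ 0.9792


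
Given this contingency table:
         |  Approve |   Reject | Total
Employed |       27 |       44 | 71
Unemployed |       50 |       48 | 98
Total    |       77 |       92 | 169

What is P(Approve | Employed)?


P(Approve | Employed) = 27/(27+44) = 27/71

P(Approve|Employed) = 27/71 ≈ 38.03%


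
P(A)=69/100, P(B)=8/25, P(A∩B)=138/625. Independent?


P(A)×P(B) = 138/625
P(A∩B) = 138/625
Equal ✓ → Independent

Yes, independent


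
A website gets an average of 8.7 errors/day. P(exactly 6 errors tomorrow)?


Poisson(λ=8.7): P(X=6) = e^(-λ)×λ^k/k!
= e^(-8.7) × 8.7^6 / 6!
≈ 0.000166585811 × 433626.201009 / 720 ≈ 0.100328

P(X=6) ≈ 0.100328 ≈ 10.03%


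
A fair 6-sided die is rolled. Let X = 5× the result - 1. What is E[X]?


E[die] = (1+6)/2 = 7/2
E[X] = 5×7/2 - 1 = 33/2

E[X] = 33/2


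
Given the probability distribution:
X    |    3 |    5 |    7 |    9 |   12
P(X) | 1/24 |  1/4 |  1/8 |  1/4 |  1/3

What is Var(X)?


E[X] = 17/2
E[X²] = 81
Var(X) = E[X²] - (E[X])² = 81 - 289/4 = 35/4

Var(X) = 35/4 ≈ 8.7500


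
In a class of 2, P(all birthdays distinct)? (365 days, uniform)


P(all different) = Π(365-i)/365 for i=0..1
= (365/365)×(364/365)×...×(364/365)
= 0.997260

P ≈ 0.9973 ≈ 99.73%


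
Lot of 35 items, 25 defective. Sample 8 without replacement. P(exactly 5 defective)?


Hypergeometric: C(25,5)×C(10,3)/C(35,8)
= 53130×120/23535820 = 4140/15283

P(X=5) = 4140/15283 ≈ 27.09%


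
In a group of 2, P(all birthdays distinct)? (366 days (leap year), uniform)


P(all different) = Π(366-i)/366 for i=0..1
= (366/366)×(365/366)×...×(365/366)
= 0.997268

P ≈ 0.9973 ≈ 99.73%


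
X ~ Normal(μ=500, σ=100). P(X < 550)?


z = (550-500)/100 = 0.5
P(Z < 0.5) = 0.6915

P(X < 550) ≈ 0.6915


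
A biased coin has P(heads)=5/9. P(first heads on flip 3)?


Geometric: P(X=3) = (1-p)^(k-1)×p = (4/9)^2×5/9 = 80/729

P(X=3) = 80/729 ≈ 10.97%


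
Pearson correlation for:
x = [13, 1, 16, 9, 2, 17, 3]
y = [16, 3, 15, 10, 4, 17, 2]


n=7, Σx=61, Σy=67, Σxy=844, Σx²=809, Σy²=899
r = (7×844 - 61×67)/√((7×809 - 61²)(7×899 - 67²))
= 1821/√(1942×1804) = 1821/√3503368 ≈ 1821/1871.7286 ≈ 0.9729

r ≈ 0.9729


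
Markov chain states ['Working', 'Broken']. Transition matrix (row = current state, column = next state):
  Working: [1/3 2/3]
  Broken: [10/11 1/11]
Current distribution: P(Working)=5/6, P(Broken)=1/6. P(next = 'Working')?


P(next=Working) = Σᵢ P(now=i)×P(i→Working)
= 5/6×1/3 + 1/6×10/11
= 5/18 + 5/33 = 85/198

P = 85/198 ≈ 0.4293


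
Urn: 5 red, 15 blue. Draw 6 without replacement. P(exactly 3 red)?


Hypergeometric: C(5,3)×C(15,3)/C(20,6)
= 10×455/38760 = 455/3876

P(X=3) = 455/3876 ≈ 11.74%


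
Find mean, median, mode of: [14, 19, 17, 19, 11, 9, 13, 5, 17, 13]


Sorted: [5, 9, 11, 13, 13, 14, 17, 17, 19, 19]
Mean = 137/10
Median = 27/2
Freq: {14: 1, 19: 2, 17: 2, 11: 1, 9: 1, 13: 2, 5: 1}
Mode: [13, 17, 19]

Mean=137/10, Median=27/2, Mode=[13, 17, 19]


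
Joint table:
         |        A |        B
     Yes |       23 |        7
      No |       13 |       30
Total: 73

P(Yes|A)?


P(Yes|A) = 23/(23+13) = 23/36

P = 23/36 ≈ 63.89%


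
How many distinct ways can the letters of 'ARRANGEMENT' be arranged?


Letters: 11, freq: {'A': 2, 'R': 2, 'N': 2, 'G': 1, 'E': 2, 'M': 1, 'T': 1}
11!/(2!×2!×2!×1!×2!×1!×1!) = 39916800/16 = 2494800

2494800


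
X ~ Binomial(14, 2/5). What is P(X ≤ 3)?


P(X ≤ 3) = Σ P(X=i) for i=0..3
P(X=0) = 4782969/6103515625
P(X=1) = 44641044/6103515625
P(X=2) = 193444524/6103515625
P(X=3) = 515852064/6103515625
Sum = 758720601/6103515625

P(X ≤ 3) = 758720601/6103515625 ≈ 12.43%


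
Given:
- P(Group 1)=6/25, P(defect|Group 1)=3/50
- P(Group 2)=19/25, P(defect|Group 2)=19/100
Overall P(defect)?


P(B) = Σ P(B|Aᵢ)×P(Aᵢ)
  3/50×6/25 = 9/625
  19/100×19/25 = 361/2500
Sum = 397/2500

P(defect) = 397/2500 ≈ 15.88%


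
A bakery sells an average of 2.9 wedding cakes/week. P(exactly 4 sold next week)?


Poisson(λ=2.9): P(X=4) = e^(-λ)×λ^k/k!
= e^(-2.9) × 2.9^4 / 4!
≈ 0.05502322006 × 70.7281 / 24 ≈ 0.162154

P(X=4) ≈ 0.162154 ≈ 16.22%


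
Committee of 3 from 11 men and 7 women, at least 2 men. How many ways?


Count by #men:
  2M,1W: C(11,2)×C(7,1)=385
  3M,0W: C(11,3)×C(7,0)=165
Total = 550

550


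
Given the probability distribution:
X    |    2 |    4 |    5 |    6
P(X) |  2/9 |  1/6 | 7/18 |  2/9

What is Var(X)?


E[X] = 79/18
E[X²] = 383/18
Var(X) = E[X²] - (E[X])² = 383/18 - 6241/324 = 653/324

Var(X) = 653/324 ≈ 2.0154


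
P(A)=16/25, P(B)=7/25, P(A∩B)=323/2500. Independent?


P(A)×P(B) = 112/625
P(A∩B) = 323/2500
Not equal → NOT independent

No, not independent


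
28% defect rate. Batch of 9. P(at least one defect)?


P(all good) = (18/25)^9 = 198359290368/3814697265625
P(≥1 defect) = 3616337975257/3814697265625

P = 3616337975257/3814697265625 ≈ 94.80%


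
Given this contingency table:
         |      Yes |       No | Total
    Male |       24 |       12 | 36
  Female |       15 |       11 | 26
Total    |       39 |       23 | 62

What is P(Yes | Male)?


P(Yes | Male) = 24/(24+12) = 24/36 = 2/3

P(Yes|Male) = 2/3 ≈ 66.67%


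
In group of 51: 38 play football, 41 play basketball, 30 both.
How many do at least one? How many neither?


|A∪B| = 38+41-30 = 49
Neither = 51-49 = 2

At least one: 49; Neither: 2


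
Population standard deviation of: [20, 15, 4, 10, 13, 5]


Mean = 67/6
  (20-67/6)²=2809/36
  (15-67/6)²=529/36
  (4-67/6)²=1849/36
  (10-67/6)²=49/36
  (13-67/6)²=121/36
  (5-67/6)²=1369/36
Σ(x-μ)² = 1121/6
σ² = (1121/6)/6 = 1121/36

σ = √(1121/36) ≈ 5.5802


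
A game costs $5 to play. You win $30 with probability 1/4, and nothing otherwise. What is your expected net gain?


E[gain] = (30-5)×1/4 + (-5)×3/4
= 25/4 - 15/4 = 5/2

Expected net gain = $5/2 ≈ $2.50


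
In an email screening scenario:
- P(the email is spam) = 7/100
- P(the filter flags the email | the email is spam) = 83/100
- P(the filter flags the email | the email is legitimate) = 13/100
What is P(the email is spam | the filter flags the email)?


Using Bayes' theorem:
P(A|B) = P(B|A)·P(A) / P(B)

P(the filter flags the email) = 83/100 × 7/100 + 13/100 × 93/100
= 581/10000 + 1209/10000 = 179/1000

P(the email is spam|the filter flags the email) = (581/10000) / (179/1000) = 581/1790

P(the email is spam|the filter flags the email) = 581/1790 ≈ 32.46%


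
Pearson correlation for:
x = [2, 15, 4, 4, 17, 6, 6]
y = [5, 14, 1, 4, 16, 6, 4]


n=7, Σx=54, Σy=50, Σxy=572, Σx²=622, Σy²=546
r = (7×572 - 54×50)/√((7×622 - 54²)(7×546 - 50²))
= 1304/√(1438×1322) = 1304/√1901036 ≈ 1304/1378.7806 ≈ 0.9458

r ≈ 0.9458


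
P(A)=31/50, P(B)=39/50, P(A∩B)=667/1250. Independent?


P(A)×P(B) = 1209/2500
P(A∩B) = 667/1250
Not equal → NOT independent

No, not independent


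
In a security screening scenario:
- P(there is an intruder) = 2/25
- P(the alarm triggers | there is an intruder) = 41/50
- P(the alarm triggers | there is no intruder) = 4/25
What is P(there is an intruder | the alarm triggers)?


Using Bayes' theorem:
P(A|B) = P(B|A)·P(A) / P(B)

P(the alarm triggers) = 41/50 × 2/25 + 4/25 × 23/25
= 41/625 + 92/625 = 133/625

P(there is an intruder|the alarm triggers) = (41/625) / (133/625) = 41/133

P(there is an intruder|the alarm triggers) = 41/133 ≈ 30.83%


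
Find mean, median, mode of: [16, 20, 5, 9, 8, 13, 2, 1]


Sorted: [1, 2, 5, 8, 9, 13, 16, 20]
Mean = 74/8 = 37/4
Median = 17/2
Freq: {16: 1, 20: 1, 5: 1, 9: 1, 8: 1, 13: 1, 2: 1, 1: 1}
Mode: No mode

Mean=37/4, Median=17/2, Mode=No mode


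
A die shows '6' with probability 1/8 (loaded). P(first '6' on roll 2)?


Geometric: P(X=2) = (1-p)^(k-1)×p = (7/8)^1×1/8 = 7/64

P(X=2) = 7/64 ≈ 10.94%


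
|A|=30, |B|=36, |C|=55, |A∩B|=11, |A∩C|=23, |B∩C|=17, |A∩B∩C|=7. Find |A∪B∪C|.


|A∪B∪C| = 30+36+55-11-23-17+7 = 77

|A∪B∪C| = 77


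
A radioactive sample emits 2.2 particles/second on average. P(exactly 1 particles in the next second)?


Poisson(λ=2.2): P(X=1) = e^(-λ)×λ^k/k!
= e^(-2.2) × 2.2^1 / 1!
≈ 0.1108031584 × 2.2 / 1 ≈ 0.243767

P(X=1) ≈ 0.243767 ≈ 24.38%


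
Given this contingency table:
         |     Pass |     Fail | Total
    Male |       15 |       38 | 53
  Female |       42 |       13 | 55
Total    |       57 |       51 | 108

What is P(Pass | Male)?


P(Pass | Male) = 15/(15+38) = 15/53

P(Pass|Male) = 15/53 ≈ 28.30%


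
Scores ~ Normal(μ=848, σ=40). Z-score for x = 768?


z = (x - μ)/σ = (768 - 848)/40 = -2.0

z = -2.0


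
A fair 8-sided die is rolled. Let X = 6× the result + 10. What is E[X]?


E[die] = (1+8)/2 = 9/2
E[X] = 6×9/2 + 10 = 37

E[X] = 37


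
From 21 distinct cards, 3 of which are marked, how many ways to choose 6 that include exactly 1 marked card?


Choose 1 of the 3 marked cards and 5 of the other 18 cards:
C(3,1)×C(18,5) = 3×8568 = 25704

25704


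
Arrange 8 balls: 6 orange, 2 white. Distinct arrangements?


8!/(6!×2!) = 28

28


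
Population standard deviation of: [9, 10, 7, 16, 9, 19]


Mean = 70/6 = 35/3
  (9-35/3)²=64/9
  (10-35/3)²=25/9
  (7-35/3)²=196/9
  (16-35/3)²=169/9
  (9-35/3)²=64/9
  (19-35/3)²=484/9
Σ(x-μ)² = 334/3
σ² = (334/3)/6 = 167/9

σ = √(167/9) ≈ 4.3076


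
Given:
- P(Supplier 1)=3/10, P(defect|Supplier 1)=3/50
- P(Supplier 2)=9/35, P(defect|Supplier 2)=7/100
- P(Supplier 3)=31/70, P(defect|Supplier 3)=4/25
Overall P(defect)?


P(B) = Σ P(B|Aᵢ)×P(Aᵢ)
  3/50×3/10 = 9/500
  7/100×9/35 = 9/500
  4/25×31/70 = 62/875
Sum = 187/1750

P(defect) = 187/1750 ≈ 10.69%


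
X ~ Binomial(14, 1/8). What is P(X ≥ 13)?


P(X ≥ 13) = Σ P(X=i) for i=13..14
P(X=13) = 49/2199023255552
P(X=14) = 1/4398046511104
Sum = 99/4398046511104

P(X ≥ 13) = 99/4398046511104 ≈ 0.00%


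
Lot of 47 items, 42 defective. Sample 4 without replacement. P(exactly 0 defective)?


Hypergeometric: C(42,0)×C(5,4)/C(47,4)
= 1×5/178365 = 1/35673

P(X=0) = 1/35673 ≈ 0.00%


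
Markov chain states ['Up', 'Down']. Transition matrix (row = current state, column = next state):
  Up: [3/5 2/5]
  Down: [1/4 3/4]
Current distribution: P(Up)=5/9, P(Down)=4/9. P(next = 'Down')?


P(next=Down) = Σᵢ P(now=i)×P(i→Down)
= 5/9×2/5 + 4/9×3/4
= 2/9 + 1/3 = 5/9

P = 5/9 ≈ 0.5556


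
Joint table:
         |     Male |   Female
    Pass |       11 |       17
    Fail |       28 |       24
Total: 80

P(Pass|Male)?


P(Pass|Male) = 11/(11+28) = 11/39

P = 11/39 ≈ 28.21%


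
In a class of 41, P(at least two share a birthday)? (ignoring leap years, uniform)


P(all different) = Π(365-i)/365 for i=0..40
= 0.096848
P(match) = 1 - 0.096848 = 0.903152

P ≈ 0.9032 ≈ 90.32%


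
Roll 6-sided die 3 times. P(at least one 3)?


P(no 3)^3 = (5/6)^3 = 125/216
P(≥1) = 1 - 125/216 = 91/216

P = 91/216 ≈ 42.13%


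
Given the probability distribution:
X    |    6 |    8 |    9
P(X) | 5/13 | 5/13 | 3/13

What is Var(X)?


E[X] = 97/13
E[X²] = 743/13
Var(X) = E[X²] - (E[X])² = 743/13 - 9409/169 = 250/169

Var(X) = 250/169 ≈ 1.4793


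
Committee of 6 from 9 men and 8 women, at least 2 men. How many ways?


Count by #men:
  2M,4W: C(9,2)×C(8,4)=2520
  3M,3W: C(9,3)×C(8,3)=4704
  4M,2W: C(9,4)×C(8,2)=3528
  5M,1W: C(9,5)×C(8,1)=1008
  6M,0W: C(9,6)×C(8,0)=84
Total = 11844

11844


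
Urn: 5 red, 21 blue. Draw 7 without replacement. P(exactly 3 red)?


Hypergeometric: C(5,3)×C(21,4)/C(26,7)
= 10×5985/657800 = 1197/13156

P(X=3) = 1197/13156 ≈ 9.10%


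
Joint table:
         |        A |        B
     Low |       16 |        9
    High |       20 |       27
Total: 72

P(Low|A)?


P(Low|A) = 16/(16+20) = 16/36 = 4/9

P = 4/9 ≈ 44.44%


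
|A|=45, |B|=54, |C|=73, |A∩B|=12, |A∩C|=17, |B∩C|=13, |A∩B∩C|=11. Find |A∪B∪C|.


|A∪B∪C| = 45+54+73-12-17-13+11 = 141

|A∪B∪C| = 141


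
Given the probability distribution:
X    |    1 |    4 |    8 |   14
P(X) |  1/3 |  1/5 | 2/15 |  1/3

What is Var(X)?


E[X] = 103/15
E[X²] = 387/5
Var(X) = E[X²] - (E[X])² = 387/5 - 10609/225 = 6806/225

Var(X) = 6806/225 ≈ 30.2489


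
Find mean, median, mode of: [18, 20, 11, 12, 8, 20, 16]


Sorted: [8, 11, 12, 16, 18, 20, 20]
Mean = 105/7 = 15
Median = 16
Freq: {18: 1, 20: 2, 11: 1, 12: 1, 8: 1, 16: 1}
Mode: [20]

Mean=15, Median=16, Mode=20


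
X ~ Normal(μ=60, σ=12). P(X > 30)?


z = (30-60)/12 = -2.5
P(X > 30) = 1 - P(Z ≤ -2.5) = 1 - 0.0062 = 0.9938

P(X > 30) ≈ 0.9938


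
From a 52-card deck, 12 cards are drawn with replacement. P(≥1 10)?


P(not a 10) = 48/52 = 12/13
P(none in 12 draws) = (12/13)^12 = 8916100448256/23298085122481
P(≥1 10) = 1 - 8916100448256/23298085122481 = 14381984674225/23298085122481

P = 14381984674225/23298085122481 ≈ 61.73%


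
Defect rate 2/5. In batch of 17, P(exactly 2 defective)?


Binomial: P(X=2) = C(17,2)×p^2×(1-p)^15
= 136 × 4/25 × 14348907/30517578125 = 7805805408/762939453125

P(X=2) = 7805805408/762939453125 ≈ 1.02%


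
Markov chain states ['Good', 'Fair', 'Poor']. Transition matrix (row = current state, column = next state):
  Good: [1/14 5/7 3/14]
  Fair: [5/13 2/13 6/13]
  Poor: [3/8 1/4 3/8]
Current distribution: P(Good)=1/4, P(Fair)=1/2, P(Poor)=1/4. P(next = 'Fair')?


P(next=Fair) = Σᵢ P(now=i)×P(i→Fair)
= 1/4×5/7 + 1/2×2/13 + 1/4×1/4
= 5/28 + 1/13 + 1/16 = 463/1456

P = 463/1456 ≈ 0.3180


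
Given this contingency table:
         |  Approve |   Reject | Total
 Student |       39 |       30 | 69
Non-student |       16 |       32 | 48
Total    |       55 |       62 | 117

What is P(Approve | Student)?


P(Approve | Student) = 39/(39+30) = 39/69 = 13/23

P(Approve|Student) = 13/23 ≈ 56.52%


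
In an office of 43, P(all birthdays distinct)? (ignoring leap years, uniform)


P(all different) = Π(365-i)/365 for i=0..42
= (365/365)×(364/365)×...×(323/365)
= 0.076077

P ≈ 0.0761 ≈ 7.61%


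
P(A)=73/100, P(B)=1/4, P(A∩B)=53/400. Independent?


P(A)×P(B) = 73/400
P(A∩B) = 53/400
Not equal → NOT independent

No, not independent


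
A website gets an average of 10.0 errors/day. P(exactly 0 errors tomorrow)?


Poisson(λ=10.0): P(X=0) = e^(-λ)×λ^k/k!
= e^(-10.0) × 10.0^0 / 0!
≈ 4.539992976e-05 × 1 / 1 ≈ 0.000045

P(X=0) ≈ 0.000045 ≈ 0.00%


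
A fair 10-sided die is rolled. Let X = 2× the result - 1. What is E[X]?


E[die] = (1+10)/2 = 11/2
E[X] = 2×11/2 - 1 = 10

E[X] = 10


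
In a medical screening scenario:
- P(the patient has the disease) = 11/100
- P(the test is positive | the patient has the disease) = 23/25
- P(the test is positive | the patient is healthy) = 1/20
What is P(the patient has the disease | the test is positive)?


Using Bayes' theorem:
P(A|B) = P(B|A)·P(A) / P(B)

P(the test is positive) = 23/25 × 11/100 + 1/20 × 89/100
= 253/2500 + 89/2000 = 1457/10000

P(the patient has the disease|the test is positive) = (253/2500) / (1457/10000) = 1012/1457

P(the patient has the disease|the test is positive) = 1012/1457 ≈ 69.46%


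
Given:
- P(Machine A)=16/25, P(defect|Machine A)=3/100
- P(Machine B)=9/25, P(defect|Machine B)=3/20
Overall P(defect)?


P(B) = Σ P(B|Aᵢ)×P(Aᵢ)
  3/100×16/25 = 12/625
  3/20×9/25 = 27/500
Sum = 183/2500

P(defect) = 183/2500 ≈ 7.32%


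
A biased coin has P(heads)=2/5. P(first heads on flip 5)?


Geometric: P(X=5) = (1-p)^(k-1)×p = (3/5)^4×2/5 = 162/3125

P(X=5) = 162/3125 ≈ 5.18%


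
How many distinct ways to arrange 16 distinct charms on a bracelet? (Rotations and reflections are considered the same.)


Free circular arrangements: rotations and reflections both identified.
(n-1)!/2 = 15!/2 = 1307674368000/2 = 653837184000

653837184000


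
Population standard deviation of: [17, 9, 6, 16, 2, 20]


Mean = 70/6 = 35/3
  (17-35/3)²=256/9
  (9-35/3)²=64/9
  (6-35/3)²=289/9
  (16-35/3)²=169/9
  (2-35/3)²=841/9
  (20-35/3)²=625/9
Σ(x-μ)² = 748/3
σ² = (748/3)/6 = 374/9

σ = √(374/9) ≈ 6.4464


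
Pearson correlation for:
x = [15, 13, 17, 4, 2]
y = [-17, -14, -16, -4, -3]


n=5, Σx=51, Σy=-54, Σxy=-731, Σx²=703, Σy²=766
r = (5×(-731) - 51×(-54))/√((5×703 - 51²)(5×766 - (-54)²))
= -901/√(914×914) = -901/√835396 ≈ -901/914.0000 ≈ -0.9858

r ≈ -0.9858


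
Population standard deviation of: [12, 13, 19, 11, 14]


Mean = 69/5
  (12-69/5)²=81/25
  (13-69/5)²=16/25
  (19-69/5)²=676/25
  (11-69/5)²=196/25
  (14-69/5)²=1/25
Σ(x-μ)² = 194/5
σ² = (194/5)/5 = 194/25

σ = √(194/25) ≈ 2.7857


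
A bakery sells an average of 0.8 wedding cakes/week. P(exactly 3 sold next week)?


Poisson(λ=0.8): P(X=3) = e^(-λ)×λ^k/k!
= e^(-0.8) × 0.8^3 / 3!
≈ 0.4493289641 × 0.512 / 6 ≈ 0.038343

P(X=3) ≈ 0.038343 ≈ 3.83%


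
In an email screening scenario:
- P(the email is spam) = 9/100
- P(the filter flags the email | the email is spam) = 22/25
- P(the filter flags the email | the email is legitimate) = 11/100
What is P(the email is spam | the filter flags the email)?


Using Bayes' theorem:
P(A|B) = P(B|A)·P(A) / P(B)

P(the filter flags the email) = 22/25 × 9/100 + 11/100 × 91/100
= 99/1250 + 1001/10000 = 1793/10000

P(the email is spam|the filter flags the email) = (99/1250) / (1793/10000) = 72/163

P(the email is spam|the filter flags the email) = 72/163 ≈ 44.17%


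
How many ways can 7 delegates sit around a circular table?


Circular arrangements of 7 distinct objects: fix one position to break rotational symmetry.
(n-1)! = 6! = 720

720


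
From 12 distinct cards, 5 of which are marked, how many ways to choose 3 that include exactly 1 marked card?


Choose 1 of the 5 marked cards and 2 of the other 7 cards:
C(5,1)×C(7,2) = 5×21 = 105

105


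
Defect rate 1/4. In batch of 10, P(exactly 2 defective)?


Binomial: P(X=2) = C(10,2)×p^2×(1-p)^8
= 45 × 1/16 × 6561/65536 = 295245/1048576

P(X=2) = 295245/1048576 ≈ 28.16%


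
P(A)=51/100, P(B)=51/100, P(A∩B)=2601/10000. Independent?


P(A)×P(B) = 2601/10000
P(A∩B) = 2601/10000
Equal ✓ → Independent

Yes, independent


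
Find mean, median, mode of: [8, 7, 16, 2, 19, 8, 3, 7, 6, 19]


Sorted: [2, 3, 6, 7, 7, 8, 8, 16, 19, 19]
Mean = 95/10 = 19/2
Median = 15/2
Freq: {8: 2, 7: 2, 16: 1, 2: 1, 19: 2, 3: 1, 6: 1}
Mode: [7, 8, 19]

Mean=19/2, Median=15/2, Mode=[7, 8, 19]


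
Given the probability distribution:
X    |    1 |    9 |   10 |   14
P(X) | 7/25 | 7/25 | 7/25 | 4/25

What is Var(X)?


E[X] = 196/25
E[X²] = 2058/25
Var(X) = E[X²] - (E[X])² = 2058/25 - 38416/625 = 13034/625

Var(X) = 13034/625 ≈ 20.8544


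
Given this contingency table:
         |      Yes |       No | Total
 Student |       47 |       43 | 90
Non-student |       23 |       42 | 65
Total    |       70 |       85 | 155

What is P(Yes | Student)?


P(Yes | Student) = 47/(47+43) = 47/90

P(Yes|Student) = 47/90 ≈ 52.22%


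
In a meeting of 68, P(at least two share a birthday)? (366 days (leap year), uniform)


P(all different) = Π(366-i)/366 for i=0..67
= 0.001299
P(match) = 1 - 0.001299 = 0.998701

P ≈ 0.9987 ≈ 99.87%


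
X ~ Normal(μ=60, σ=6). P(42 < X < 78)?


z₁=(42-60)/6=-3.0, z₂=(78-60)/6=3.0
P = Φ(3.0) - Φ(-3.0) = 0.998650 - 0.001350 = 0.997300 ≈ 0.9973

P(42 < X < 78) ≈ 0.9973


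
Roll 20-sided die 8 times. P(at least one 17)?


P(no 17)^8 = (19/20)^8 = 16983563041/25600000000
P(≥1) = 1 - 16983563041/25600000000 = 8616436959/25600000000

P = 8616436959/25600000000 ≈ 33.66%


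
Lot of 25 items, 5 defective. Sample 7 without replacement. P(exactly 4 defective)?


Hypergeometric: C(5,4)×C(20,3)/C(25,7)
= 5×1140/480700 = 3/253

P(X=4) = 3/253 ≈ 1.19%


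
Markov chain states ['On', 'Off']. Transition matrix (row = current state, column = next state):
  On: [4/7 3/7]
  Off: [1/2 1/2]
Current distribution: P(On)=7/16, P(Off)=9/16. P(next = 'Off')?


P(next=Off) = Σᵢ P(now=i)×P(i→Off)
= 7/16×3/7 + 9/16×1/2
= 3/16 + 9/32 = 15/32

P = 15/32 ≈ 0.4688


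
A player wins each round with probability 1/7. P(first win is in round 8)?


Geometric: P(X=8) = (1-p)^(k-1)×p = (6/7)^7×1/7 = 279936/5764801

P(X=8) = 279936/5764801 ≈ 4.86%


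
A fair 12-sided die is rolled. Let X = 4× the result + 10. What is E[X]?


E[die] = (1+12)/2 = 13/2
E[X] = 4×13/2 + 10 = 36

E[X] = 36


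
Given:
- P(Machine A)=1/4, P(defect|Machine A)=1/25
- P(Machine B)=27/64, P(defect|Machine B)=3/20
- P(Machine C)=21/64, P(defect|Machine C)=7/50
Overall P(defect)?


P(B) = Σ P(B|Aᵢ)×P(Aᵢ)
  1/25×1/4 = 1/100
  3/20×27/64 = 81/1280
  7/50×21/64 = 147/3200
Sum = 763/6400

P(defect) = 763/6400 ≈ 11.92%


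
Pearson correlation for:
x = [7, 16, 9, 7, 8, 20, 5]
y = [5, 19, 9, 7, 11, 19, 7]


n=7, Σx=72, Σy=77, Σxy=972, Σx²=924, Σy²=1047
r = (7×972 - 72×77)/√((7×924 - 72²)(7×1047 - 77²))
= 1260/√(1284×1400) = 1260/√1797600 ≈ 1260/1340.7461 ≈ 0.9398

r ≈ 0.9398


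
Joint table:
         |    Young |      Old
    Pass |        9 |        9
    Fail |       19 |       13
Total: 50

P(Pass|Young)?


P(Pass|Young) = 9/(9+19) = 9/28

P = 9/28 ≈ 32.14%


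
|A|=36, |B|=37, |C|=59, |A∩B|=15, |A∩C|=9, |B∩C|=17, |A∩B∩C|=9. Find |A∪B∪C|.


|A∪B∪C| = 36+37+59-15-9-17+9 = 100

|A∪B∪C| = 100


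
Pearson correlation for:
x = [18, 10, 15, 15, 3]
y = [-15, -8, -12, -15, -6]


n=5, Σx=61, Σy=-56, Σxy=-773, Σx²=883, Σy²=694
r = (5×(-773) - 61×(-56))/√((5×883 - 61²)(5×694 - (-56)²))
= -449/√(694×334) = -449/√231796 ≈ -449/481.4520 ≈ -0.9326

r ≈ -0.9326


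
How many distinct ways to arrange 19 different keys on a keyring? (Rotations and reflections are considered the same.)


Free circular arrangements: rotations and reflections both identified.
(n-1)!/2 = 18!/2 = 6402373705728000/2 = 3201186852864000

3201186852864000


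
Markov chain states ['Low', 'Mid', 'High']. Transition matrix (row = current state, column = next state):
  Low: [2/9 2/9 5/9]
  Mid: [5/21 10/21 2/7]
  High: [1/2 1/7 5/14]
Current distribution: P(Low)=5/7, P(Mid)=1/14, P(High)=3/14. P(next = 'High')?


P(next=High) = Σᵢ P(now=i)×P(i→High)
= 5/7×5/9 + 1/14×2/7 + 3/14×5/14
= 25/63 + 1/49 + 15/196 = 871/1764

P = 871/1764 ≈ 0.4938


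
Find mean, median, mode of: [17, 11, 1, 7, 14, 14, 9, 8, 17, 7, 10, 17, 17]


Sorted: [1, 7, 7, 8, 9, 10, 11, 14, 14, 17, 17, 17, 17]
Mean = 149/13
Median = 11
Freq: {17: 4, 11: 1, 1: 1, 7: 2, 14: 2, 9: 1, 8: 1, 10: 1}
Mode: [17]

Mean=149/13, Median=11, Mode=17


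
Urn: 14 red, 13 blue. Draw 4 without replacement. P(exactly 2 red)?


Hypergeometric: C(14,2)×C(13,2)/C(27,4)
= 91×78/17550 = 91/225

P(X=2) = 91/225 ≈ 40.44%


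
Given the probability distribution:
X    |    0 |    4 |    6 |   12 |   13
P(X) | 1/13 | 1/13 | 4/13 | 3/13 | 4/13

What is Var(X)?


E[X] = 116/13
E[X²] = 1268/13
Var(X) = E[X²] - (E[X])² = 1268/13 - 13456/169 = 3028/169

Var(X) = 3028/169 ≈ 17.9172


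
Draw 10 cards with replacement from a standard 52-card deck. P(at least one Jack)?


P(not a Jack) = 48/52 = 12/13
P(none in 10 draws) = (12/13)^10 = 61917364224/137858491849
P(≥1 Jack) = 1 - 61917364224/137858491849 = 75941127625/137858491849

P = 75941127625/137858491849 ≈ 55.09%


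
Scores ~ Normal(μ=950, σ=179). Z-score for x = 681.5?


z = (x - μ)/σ = (681.5 - 950)/179 = -1.5

z = -1.5


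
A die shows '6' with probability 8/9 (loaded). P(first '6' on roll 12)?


Geometric: P(X=12) = (1-p)^(k-1)×p = (1/9)^11×8/9 = 8/282429536481

P(X=12) = 8/282429536481 ≈ 0.00%


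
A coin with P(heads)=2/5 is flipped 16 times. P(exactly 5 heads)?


Binomial: P(X=5) = C(16,5)×p^5×(1-p)^11
= 4368 × 32/3125 × 177147/48828125 = 24760899072/152587890625

P(X=5) = 24760899072/152587890625 ≈ 16.23%


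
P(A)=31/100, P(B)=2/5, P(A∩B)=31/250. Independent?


P(A)×P(B) = 31/250
P(A∩B) = 31/250
Equal ✓ → Independent

Yes, independent


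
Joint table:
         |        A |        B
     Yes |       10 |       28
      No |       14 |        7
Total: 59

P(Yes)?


P(Yes) = (10+28)/59 = 38/59

P(Yes) = 38/59 ≈ 64.41%


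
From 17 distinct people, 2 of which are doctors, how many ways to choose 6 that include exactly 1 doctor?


Choose 1 of the 2 doctors and 5 of the other 15 people:
C(2,1)×C(15,5) = 2×3003 = 6006

6006


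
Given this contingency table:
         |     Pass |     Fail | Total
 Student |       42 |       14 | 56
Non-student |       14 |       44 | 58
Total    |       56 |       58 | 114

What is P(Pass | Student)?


P(Pass | Student) = 42/(42+14) = 42/56 = 3/4

P(Pass|Student) = 3/4 ≈ 75.00%


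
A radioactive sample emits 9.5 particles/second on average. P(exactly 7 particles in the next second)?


Poisson(λ=9.5): P(X=7) = e^(-λ)×λ^k/k!
= e^(-9.5) × 9.5^7 / 7!
≈ 7.485182989e-05 × 6983372.96094 / 5040 ≈ 0.103714

P(X=7) ≈ 0.103714 ≈ 10.37%


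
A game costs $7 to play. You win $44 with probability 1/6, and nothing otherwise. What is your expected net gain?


E[gain] = (44-7)×1/6 + (-7)×5/6
= 37/6 - 35/6 = 1/3

Expected net gain = $1/3 ≈ $0.33


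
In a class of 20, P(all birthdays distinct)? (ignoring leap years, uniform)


P(all different) = Π(365-i)/365 for i=0..19
= (365/365)×(364/365)×...×(346/365)
= 0.588562

P ≈ 0.5886 ≈ 58.86%


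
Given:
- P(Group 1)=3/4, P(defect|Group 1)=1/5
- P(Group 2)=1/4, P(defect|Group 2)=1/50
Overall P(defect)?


P(B) = Σ P(B|Aᵢ)×P(Aᵢ)
  1/5×3/4 = 3/20
  1/50×1/4 = 1/200
Sum = 31/200

P(defect) = 31/200 ≈ 15.50%


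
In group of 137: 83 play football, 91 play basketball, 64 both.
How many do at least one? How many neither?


|A∪B| = 83+91-64 = 110
Neither = 137-110 = 27

At least one: 110; Neither: 27


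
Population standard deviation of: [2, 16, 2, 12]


Mean = 32/4 = 8
  (2-8)²=36
  (16-8)²=64
  (2-8)²=36
  (12-8)²=16
Σ(x-μ)² = 152
σ² = 152/4 = 38

σ = √(38) ≈ 6.1644


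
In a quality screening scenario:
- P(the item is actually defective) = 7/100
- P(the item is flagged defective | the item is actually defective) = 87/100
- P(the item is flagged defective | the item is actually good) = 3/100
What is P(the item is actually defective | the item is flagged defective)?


Using Bayes' theorem:
P(A|B) = P(B|A)·P(A) / P(B)

P(the item is flagged defective) = 87/100 × 7/100 + 3/100 × 93/100
= 609/10000 + 279/10000 = 111/1250

P(the item is actually defective|the item is flagged defective) = (609/10000) / (111/1250) = 203/296

P(the item is actually defective|the item is flagged defective) = 203/296 ≈ 68.58%


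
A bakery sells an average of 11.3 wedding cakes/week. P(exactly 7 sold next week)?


Poisson(λ=11.3): P(X=7) = e^(-λ)×λ^k/k!
= e^(-11.3) × 11.3^7 / 7!
≈ 1.237292426e-05 × 23526054.8045 / 5040 ≈ 0.057755

P(X=7) ≈ 0.057755 ≈ 5.78%


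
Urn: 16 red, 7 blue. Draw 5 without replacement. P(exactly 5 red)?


Hypergeometric: C(16,5)×C(7,0)/C(23,5)
= 4368×1/33649 = 624/4807

P(X=5) = 624/4807 ≈ 12.98%


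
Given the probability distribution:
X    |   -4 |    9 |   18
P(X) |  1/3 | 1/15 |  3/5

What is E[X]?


E[X] = Σ x·P(X=x)
= (-4)×(1/3) + (9)×(1/15) + (18)×(3/5)
= 151/15

E[X] = 151/15


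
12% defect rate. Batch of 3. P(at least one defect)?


P(all good) = (22/25)^3 = 10648/15625
P(≥1 defect) = 4977/15625

P = 4977/15625 ≈ 31.85%


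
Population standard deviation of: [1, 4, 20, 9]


Mean = 34/4 = 17/2
  (1-17/2)²=225/4
  (4-17/2)²=81/4
  (20-17/2)²=529/4
  (9-17/2)²=1/4
Σ(x-μ)² = 209
σ² = 209/4

σ = √(209/4) ≈ 7.2284


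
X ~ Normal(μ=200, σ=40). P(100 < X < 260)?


z₁=(100-200)/40=-2.5, z₂=(260-200)/40=1.5
P = Φ(1.5) - Φ(-2.5) = 0.933193 - 0.006210 = 0.926983 ≈ 0.9270

P(100 < X < 260) ≈ 0.9270


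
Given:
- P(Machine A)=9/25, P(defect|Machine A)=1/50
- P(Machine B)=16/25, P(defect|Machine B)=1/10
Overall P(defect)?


P(B) = Σ P(B|Aᵢ)×P(Aᵢ)
  1/50×9/25 = 9/1250
  1/10×16/25 = 8/125
Sum = 89/1250

P(defect) = 89/1250 ≈ 7.12%


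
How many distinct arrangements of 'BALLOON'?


Letters: 7, freq: {'B': 1, 'A': 1, 'L': 2, 'O': 2, 'N': 1}
7!/(1!×1!×2!×2!×1!) = 5040/4 = 1260

1260


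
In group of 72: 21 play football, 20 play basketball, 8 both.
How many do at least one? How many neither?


|A∪B| = 21+20-8 = 33
Neither = 72-33 = 39

At least one: 33; Neither: 39


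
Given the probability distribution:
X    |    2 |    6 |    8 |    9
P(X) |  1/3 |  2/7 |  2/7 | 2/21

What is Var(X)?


E[X] = 116/21
E[X²] = 790/21
Var(X) = E[X²] - (E[X])² = 790/21 - 13456/441 = 3134/441

Var(X) = 3134/441 ≈ 7.1066


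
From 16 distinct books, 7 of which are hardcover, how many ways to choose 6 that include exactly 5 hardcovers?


Choose 5 of the 7 hardcovers and 1 of the other 9 books:
C(7,5)×C(9,1) = 21×9 = 189

189


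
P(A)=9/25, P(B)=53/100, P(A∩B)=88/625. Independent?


P(A)×P(B) = 477/2500
P(A∩B) = 88/625
Not equal → NOT independent

No, not independent


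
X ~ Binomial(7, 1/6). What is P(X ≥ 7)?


P(X ≥ 7) = Σ P(X=i) for i=7..7
P(X=7) = 1/279936
Sum = 1/279936

P(X ≥ 7) = 1/279936 ≈ 0.00%


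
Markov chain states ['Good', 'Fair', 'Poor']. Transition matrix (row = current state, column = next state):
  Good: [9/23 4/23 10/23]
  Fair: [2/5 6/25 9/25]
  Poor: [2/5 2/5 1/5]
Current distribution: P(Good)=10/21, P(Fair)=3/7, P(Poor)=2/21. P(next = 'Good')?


P(next=Good) = Σᵢ P(now=i)×P(i→Good)
= 10/21×9/23 + 3/7×2/5 + 2/21×2/5
= 30/161 + 6/35 + 4/105 = 956/2415

P = 956/2415 ≈ 0.3959


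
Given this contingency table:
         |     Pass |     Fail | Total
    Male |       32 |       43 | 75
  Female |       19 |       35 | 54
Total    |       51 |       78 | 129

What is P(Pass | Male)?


P(Pass | Male) = 32/(32+43) = 32/75

P(Pass|Male) = 32/75 ≈ 42.67%


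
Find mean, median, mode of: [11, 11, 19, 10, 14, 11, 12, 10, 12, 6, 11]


Sorted: [6, 10, 10, 11, 11, 11, 11, 12, 12, 14, 19]
Mean = 127/11
Median = 11
Freq: {11: 4, 19: 1, 10: 2, 14: 1, 12: 2, 6: 1}
Mode: [11]

Mean=127/11, Median=11, Mode=11


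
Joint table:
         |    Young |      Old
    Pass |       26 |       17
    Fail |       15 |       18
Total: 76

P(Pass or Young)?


P(Pass∨Young) = P(Pass) + P(Young) - P(Pass∧Young)
= (43 + 41 - 26)/76 = 58/76 = 29/38

P = 29/38 ≈ 76.32%


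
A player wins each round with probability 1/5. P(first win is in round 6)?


Geometric: P(X=6) = (1-p)^(k-1)×p = (4/5)^5×1/5 = 1024/15625

P(X=6) = 1024/15625 ≈ 6.55%


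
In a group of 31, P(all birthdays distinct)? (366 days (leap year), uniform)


P(all different) = Π(366-i)/366 for i=0..30
= (366/366)×(365/366)×...×(336/366)
= 0.270541

P ≈ 0.2705 ≈ 27.05%


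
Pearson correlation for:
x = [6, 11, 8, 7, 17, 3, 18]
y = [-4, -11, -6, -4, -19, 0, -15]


n=7, Σx=70, Σy=-59, Σxy=-814, Σx²=892, Σy²=775
r = (7×(-814) - 70×(-59))/√((7×892 - 70²)(7×775 - (-59)²))
= -1568/√(1344×1944) = -1568/√2612736 ≈ -1568/1616.3960 ≈ -0.9701

r ≈ -0.9701


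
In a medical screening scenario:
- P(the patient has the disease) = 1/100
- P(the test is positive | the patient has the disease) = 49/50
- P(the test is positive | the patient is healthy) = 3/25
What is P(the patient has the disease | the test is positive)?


Using Bayes' theorem:
P(A|B) = P(B|A)·P(A) / P(B)

P(the test is positive) = 49/50 × 1/100 + 3/25 × 99/100
= 49/5000 + 297/2500 = 643/5000

P(the patient has the disease|the test is positive) = (49/5000) / (643/5000) = 49/643

P(the patient has the disease|the test is positive) = 49/643 ≈ 7.62%


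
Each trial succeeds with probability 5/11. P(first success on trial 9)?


Geometric: P(X=9) = (1-p)^(k-1)×p = (6/11)^8×5/11 = 8398080/2357947691

P(X=9) = 8398080/2357947691 ≈ 0.36%


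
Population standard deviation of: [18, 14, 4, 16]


Mean = 52/4 = 13
  (18-13)²=25
  (14-13)²=1
  (4-13)²=81
  (16-13)²=9
Σ(x-μ)² = 116
σ² = 116/4 = 29

σ = √(29) ≈ 5.3852


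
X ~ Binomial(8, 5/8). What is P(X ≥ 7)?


P(X ≥ 7) = Σ P(X=i) for i=7..8
P(X=7) = 234375/2097152
P(X=8) = 390625/16777216
Sum = 2265625/16777216

P(X ≥ 7) = 2265625/16777216 ≈ 13.50%


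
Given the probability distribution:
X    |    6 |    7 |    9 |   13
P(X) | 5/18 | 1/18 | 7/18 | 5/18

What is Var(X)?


E[X] = 55/6
E[X²] = 547/6
Var(X) = E[X²] - (E[X])² = 547/6 - 3025/36 = 257/36

Var(X) = 257/36 ≈ 7.1389


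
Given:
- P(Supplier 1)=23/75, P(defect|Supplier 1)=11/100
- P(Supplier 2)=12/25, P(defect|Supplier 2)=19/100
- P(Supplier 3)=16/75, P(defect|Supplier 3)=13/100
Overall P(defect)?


P(B) = Σ P(B|Aᵢ)×P(Aᵢ)
  11/100×23/75 = 253/7500
  19/100×12/25 = 57/625
  13/100×16/75 = 52/1875
Sum = 229/1500

P(defect) = 229/1500 ≈ 15.27%


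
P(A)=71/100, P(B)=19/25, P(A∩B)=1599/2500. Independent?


P(A)×P(B) = 1349/2500
P(A∩B) = 1599/2500
Not equal → NOT independent

No, not independent


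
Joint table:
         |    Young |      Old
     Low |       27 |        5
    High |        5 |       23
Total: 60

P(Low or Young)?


P(Low∨Young) = P(Low) + P(Young) - P(Low∧Young)
= (32 + 32 - 27)/60 = 37/60

P = 37/60 ≈ 61.67%
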